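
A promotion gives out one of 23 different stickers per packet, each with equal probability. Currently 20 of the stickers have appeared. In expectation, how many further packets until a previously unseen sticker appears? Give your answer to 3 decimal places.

7.667

Each packet yields a new sticker with probability (23-20)/23 = 3/23, so the wait is geometric with mean 23/3.
E = 23/3 = 7.6667.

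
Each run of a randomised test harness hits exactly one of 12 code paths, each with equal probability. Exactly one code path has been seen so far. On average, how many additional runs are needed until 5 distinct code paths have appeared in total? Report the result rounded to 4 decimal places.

5.1242

The wait to go from k to k+1 distinct code paths is geometric with mean 12/(12-k).
Sum over k = 1,...,4: E = 12/11 + 12/10 + 12/9 + 12/8 = 5.12424.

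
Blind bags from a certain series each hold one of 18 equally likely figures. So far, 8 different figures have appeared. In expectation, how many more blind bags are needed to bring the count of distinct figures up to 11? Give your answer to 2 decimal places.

6.05

From k distinct to k+1 distinct takes on average 18/(18-k) blind bags.
Sum over k = 8,...,10: E = 18/10 + 18/9 + 18/8 = 6.050.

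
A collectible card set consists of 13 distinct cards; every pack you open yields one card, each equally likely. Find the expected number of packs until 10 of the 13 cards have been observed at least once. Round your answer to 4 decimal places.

17.5084

Going from k to k+1 distinct takes a geometric number of packs with mean 13/(13-k).
Sum over k = 0,...,9: E = 13/13 + 13/12 + 13/11 + ... + 13/5 + 13/4 = 17.50841.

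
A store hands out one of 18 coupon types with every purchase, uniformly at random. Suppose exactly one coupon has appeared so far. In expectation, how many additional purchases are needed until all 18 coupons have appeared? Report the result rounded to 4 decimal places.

61.9119

The wait to go from k to k+1 distinct coupons is geometric with mean 18/(18-k).
Sum over k = 1,...,17: E = 18/17 + 18/16 + 18/15 + ... + 18/2 + 18/1 = 61.91195.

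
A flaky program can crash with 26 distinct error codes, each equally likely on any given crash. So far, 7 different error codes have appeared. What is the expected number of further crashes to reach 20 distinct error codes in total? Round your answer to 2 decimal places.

28.54

The wait to go from k to k+1 distinct error codes is geometric with mean 26/(26-k).
Sum over k = 7,...,19: E = 26/19 + 26/18 + 26/17 + ... + 26/8 + 26/7 = 28.541.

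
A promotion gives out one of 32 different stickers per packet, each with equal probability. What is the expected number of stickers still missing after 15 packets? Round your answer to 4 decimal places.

For each sticker, P(unseen after 15) = (31/32)^15 = 0.62112.
By linearity of expectation, E[unseen] = 32·(31/32)^15 = 19.87585.

19.8759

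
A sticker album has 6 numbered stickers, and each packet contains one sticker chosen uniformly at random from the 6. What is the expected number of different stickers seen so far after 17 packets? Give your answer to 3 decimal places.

For each sticker, P(seen in 17 packets) = 1 - (5/6)^17 = 0.9549.
By linearity of expectation, E[distinct seen] = 6·(1 - (5/6)^17) = 5.7296.

5.730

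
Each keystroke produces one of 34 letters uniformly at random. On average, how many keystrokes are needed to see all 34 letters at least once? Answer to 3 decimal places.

The wait to go from k to k+1 distinct letters is geometric with mean 34/(34-k).
E[T] = 34/34 + 34/33 + 34/32 + ... + 34/2 + 34/1 = 34·H_{34}.
H_{34} = 4.1182, so E[T] = 140.0191.

140.019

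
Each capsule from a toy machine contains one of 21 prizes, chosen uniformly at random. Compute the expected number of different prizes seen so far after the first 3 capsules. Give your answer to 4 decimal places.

2.8594

For each prize, P(seen in 3 capsules) = 1 - (20/21)^3 = 0.13616.
By linearity of expectation, E[distinct seen] = 21·(1 - (20/21)^3) = 2.85941.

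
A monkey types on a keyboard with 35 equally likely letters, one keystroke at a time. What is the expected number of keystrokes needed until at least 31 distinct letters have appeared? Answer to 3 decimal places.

72.221

With k distinct letters already seen, the next new one arrives after an expected 35/(35-k) keystrokes.
Sum over k = 0,...,30: E = 35/35 + 35/34 + 35/33 + ... + 35/6 + 35/5 = 72.2207.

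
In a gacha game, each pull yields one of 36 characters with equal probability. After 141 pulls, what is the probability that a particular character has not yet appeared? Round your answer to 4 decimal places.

0.0188

Each pull misses the fixed character with probability (36-1)/36 = 35/36, independently.
P(still missing after 141) = (35/36)^141 = 0.01883.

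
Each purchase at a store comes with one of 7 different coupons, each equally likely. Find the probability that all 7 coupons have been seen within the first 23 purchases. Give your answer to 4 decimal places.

0.8071

By inclusion–exclusion over which coupons are missing,
P(all seen) = Σ_{j=0}^{7} (-1)^j C(7,j)((7-j)/7)^23
= 1.00000 - 0.20199 + 0.00915 - 0.00009 + 0.00000 - 0.00000 + 0.00000 - 0.00000
= 0.80707.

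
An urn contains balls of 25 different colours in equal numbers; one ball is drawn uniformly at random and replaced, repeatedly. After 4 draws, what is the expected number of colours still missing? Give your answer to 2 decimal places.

21.23

For each colour, P(unseen after 4) = (24/25)^4 = 0.849.
By linearity of expectation, E[unseen] = 25·(24/25)^4 = 21.234.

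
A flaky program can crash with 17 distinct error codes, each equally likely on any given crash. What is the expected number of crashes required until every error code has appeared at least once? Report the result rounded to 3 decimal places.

58.472

After k distinct error codes have appeared, the next crash gives a new one with probability (17-k)/17, so the expected wait for the (k+1)-th is 17/(17-k).
E[T] = 17/17 + 17/16 + 17/15 + ... + 17/2 + 17/1 = 17·H_{17}.
H_{17} = 3.4396, so E[T] = 58.4724.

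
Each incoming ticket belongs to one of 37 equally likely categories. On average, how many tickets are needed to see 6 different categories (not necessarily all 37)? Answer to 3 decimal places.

Going from k to k+1 distinct takes a geometric number of tickets with mean 37/(37-k).
Sum over k = 0,...,5: E = 37/37 + 37/36 + 37/35 + 37/34 + 37/33 + 37/32 = 6.4506.

6.451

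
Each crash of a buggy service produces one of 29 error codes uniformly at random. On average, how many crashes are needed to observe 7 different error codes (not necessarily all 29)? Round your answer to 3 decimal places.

7.854

Going from k to k+1 distinct takes a geometric number of crashes with mean 29/(29-k).
Sum over k = 0,...,6: E = 29/29 + 29/28 + 29/27 + ... + 29/24 + 29/23 = 7.8544.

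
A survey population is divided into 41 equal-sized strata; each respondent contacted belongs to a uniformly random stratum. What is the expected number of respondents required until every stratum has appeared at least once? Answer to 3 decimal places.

176.420

Split into phases: going from k distinct to k+1 distinct takes on average 41/(41-k) respondents.
E[T] = 41/41 + 41/40 + 41/39 + ... + 41/2 + 41/1 = 41·H_{41}.
H_{41} = 4.3029, so E[T] = 176.4203.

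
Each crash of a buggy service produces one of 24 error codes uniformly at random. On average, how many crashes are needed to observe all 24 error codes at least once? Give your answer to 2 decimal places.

90.62

After k distinct error codes have appeared, the next crash gives a new one with probability (24-k)/24, so the expected wait for the (k+1)-th is 24/(24-k).
E[T] = 24/24 + 24/23 + 24/22 + ... + 24/2 + 24/1 = 24·H_{24}.
H_{24} = 3.776, so E[T] = 90.623.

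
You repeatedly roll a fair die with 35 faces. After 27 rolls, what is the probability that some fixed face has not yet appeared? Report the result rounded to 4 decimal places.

0.4572

On each roll the fixed face fails to appear with probability 34/35.
P(still missing after 27) = (34/35)^27 = 0.45719.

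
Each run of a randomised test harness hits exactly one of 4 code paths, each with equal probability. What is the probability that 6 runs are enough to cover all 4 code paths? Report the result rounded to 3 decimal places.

By inclusion–exclusion over which code paths are missing,
P(all seen) = Σ_{j=0}^{4} (-1)^j C(4,j)((4-j)/4)^6
= 1.0000 - 0.7119 + 0.0938 - 0.0010 + 0.0000
= 0.3809.

0.381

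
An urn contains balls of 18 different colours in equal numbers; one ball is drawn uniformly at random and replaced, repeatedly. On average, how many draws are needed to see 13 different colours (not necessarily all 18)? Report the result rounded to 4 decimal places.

With k distinct colours already seen, the next new one arrives after an expected 18/(18-k) draws.
Sum over k = 0,...,12: E = 18/18 + 18/17 + 18/16 + ... + 18/7 + 18/6 = 21.81195.

21.8119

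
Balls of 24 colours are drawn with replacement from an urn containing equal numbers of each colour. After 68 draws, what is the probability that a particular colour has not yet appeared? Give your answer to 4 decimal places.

Each draw misses the fixed colour with probability (24-1)/24 = 23/24, independently.
P(still missing after 68) = (23/24)^68 = 0.05535.

0.0554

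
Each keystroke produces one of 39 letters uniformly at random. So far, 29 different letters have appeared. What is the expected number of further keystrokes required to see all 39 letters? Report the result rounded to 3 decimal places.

From k distinct to k+1 distinct takes on average 39/(39-k) keystrokes.
Sum over k = 29,...,38: E = 39/10 + 39/9 + 39/8 + ... + 39/2 + 39/1 = 114.2298.

114.230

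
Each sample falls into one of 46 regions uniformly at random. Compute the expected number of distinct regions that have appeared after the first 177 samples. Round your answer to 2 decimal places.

For each region, P(seen in 177 samples) = 1 - (45/46)^177 = 0.980.
By linearity of expectation, E[distinct seen] = 46·(1 - (45/46)^177) = 45.060.

45.06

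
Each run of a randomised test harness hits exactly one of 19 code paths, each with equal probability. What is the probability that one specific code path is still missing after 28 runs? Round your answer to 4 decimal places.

On each run the fixed code path fails to appear with probability 18/19.
P(still missing after 28) = (18/19)^28 = 0.22005.

0.2201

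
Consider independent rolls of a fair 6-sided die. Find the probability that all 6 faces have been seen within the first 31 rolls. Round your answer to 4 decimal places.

0.9790

Let A_i be the event that face i is missing after 31 rolls. By inclusion–exclusion on the A_i,
P(all seen) = Σ_{j=0}^{6} (-1)^j C(6,j)((6-j)/6)^31
= 1.00000 - 0.02106 + 0.00005 - 0.00000 + 0.00000 - 0.00000 + 0.00000
= 0.97899.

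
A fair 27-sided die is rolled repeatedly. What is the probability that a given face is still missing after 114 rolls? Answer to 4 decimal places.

On each roll the fixed face fails to appear with probability 26/27.
P(still missing after 114) = (26/27)^114 = 0.01354.

0.0135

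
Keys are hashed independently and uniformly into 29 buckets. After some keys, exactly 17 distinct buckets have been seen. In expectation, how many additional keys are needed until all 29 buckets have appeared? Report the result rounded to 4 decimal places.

89.9931

From k distinct to k+1 distinct takes on average 29/(29-k) keys.
Sum over k = 17,...,28: E = 29/12 + 29/11 + 29/10 + ... + 29/2 + 29/1 = 89.99311.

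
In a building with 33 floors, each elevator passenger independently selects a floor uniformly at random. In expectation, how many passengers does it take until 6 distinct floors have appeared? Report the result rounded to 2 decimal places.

6.51

With k distinct floors already seen, the next new one arrives after an expected 33/(33-k) passengers.
Sum over k = 0,...,5: E = 33/33 + 33/32 + 33/31 + 33/30 + 33/29 + 33/28 = 6.512.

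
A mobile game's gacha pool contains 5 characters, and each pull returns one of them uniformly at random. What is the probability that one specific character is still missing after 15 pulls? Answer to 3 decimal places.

0.035

On each pull the fixed character fails to appear with probability 4/5.
P(still missing after 15) = (4/5)^15 = 0.0352.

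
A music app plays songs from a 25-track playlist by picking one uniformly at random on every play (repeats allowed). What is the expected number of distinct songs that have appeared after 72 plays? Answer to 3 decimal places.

For each song, P(seen in 72 plays) = 1 - (24/25)^72 = 0.9471.
By linearity of expectation, E[distinct seen] = 25·(1 - (24/25)^72) = 23.6773.

23.677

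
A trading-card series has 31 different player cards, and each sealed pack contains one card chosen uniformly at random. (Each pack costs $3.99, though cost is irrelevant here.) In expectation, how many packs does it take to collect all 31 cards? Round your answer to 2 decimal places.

124.84

Split into phases: going from k distinct to k+1 distinct takes on average 31/(31-k) packs.
E[T] = 31/31 + 31/30 + 31/29 + ... + 31/2 + 31/1 = 31·H_{31}.
H_{31} = 4.027, so E[T] = 124.845.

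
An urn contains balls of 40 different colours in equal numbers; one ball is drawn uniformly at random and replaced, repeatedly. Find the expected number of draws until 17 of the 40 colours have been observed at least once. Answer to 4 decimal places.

21.7701

Going from k to k+1 distinct takes a geometric number of draws with mean 40/(40-k).
Sum over k = 0,...,16: E = 40/40 + 40/39 + 40/38 + ... + 40/25 + 40/24 = 21.77006.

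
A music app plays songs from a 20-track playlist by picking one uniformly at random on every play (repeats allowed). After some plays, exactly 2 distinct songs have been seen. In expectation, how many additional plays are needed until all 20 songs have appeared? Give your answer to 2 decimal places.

The wait to go from k to k+1 distinct songs is geometric with mean 20/(20-k).
Sum over k = 2,...,19: E = 20/18 + 20/17 + 20/16 + ... + 20/2 + 20/1 = 69.902.

69.90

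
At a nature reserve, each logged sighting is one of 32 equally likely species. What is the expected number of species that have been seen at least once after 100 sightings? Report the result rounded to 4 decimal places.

For each species, P(seen in 100 sightings) = 1 - (31/32)^100 = 0.95820.
By linearity of expectation, E[distinct seen] = 32·(1 - (31/32)^100) = 30.66241.

30.6624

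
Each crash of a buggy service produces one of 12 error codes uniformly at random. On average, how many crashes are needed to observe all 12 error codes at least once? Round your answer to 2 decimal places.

37.24

Split into phases: going from k distinct to k+1 distinct takes on average 12/(12-k) crashes.
E[T] = 12/12 + 12/11 + 12/10 + ... + 12/2 + 12/1 = 12·H_{12}.
H_{12} = 3.103, so E[T] = 37.239.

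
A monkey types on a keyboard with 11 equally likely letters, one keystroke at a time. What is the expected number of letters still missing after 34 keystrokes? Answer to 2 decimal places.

0.43

For each letter, P(unseen after 34) = (10/11)^34 = 0.039.
By linearity of expectation, E[unseen] = 11·(10/11)^34 = 0.431.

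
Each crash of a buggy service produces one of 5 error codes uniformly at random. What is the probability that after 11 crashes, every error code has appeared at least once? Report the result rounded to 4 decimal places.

By inclusion–exclusion over which error codes are missing,
P(all seen) = Σ_{j=0}^{5} (-1)^j C(5,j)((5-j)/5)^11
= 1.00000 - 0.42950 + 0.03628 - 0.00042 + 0.00000 - 0.00000
= 0.60636.

0.6064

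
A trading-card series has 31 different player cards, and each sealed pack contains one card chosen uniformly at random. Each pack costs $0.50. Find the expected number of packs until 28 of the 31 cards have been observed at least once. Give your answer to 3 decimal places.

With k distinct cards already seen, the next new one arrives after an expected 31/(31-k) packs.
Sum over k = 0,...,27: E = 31/31 + 31/30 + 31/29 + ... + 31/5 + 31/4 = 68.0113.

68.011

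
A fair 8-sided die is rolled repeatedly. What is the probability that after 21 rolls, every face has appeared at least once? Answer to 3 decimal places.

By inclusion–exclusion over which faces are missing,
P(all seen) = Σ_{j=0}^{8} (-1)^j C(8,j)((8-j)/8)^21
= 1.0000 - 0.4845 + 0.0666 - 0.0029 + 0.0000 - 0.0000 + 0.0000 - 0.0000 + 0.0000
= 0.5793.

0.579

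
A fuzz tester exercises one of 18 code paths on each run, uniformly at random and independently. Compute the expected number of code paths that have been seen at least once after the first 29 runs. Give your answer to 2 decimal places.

For each code path, P(seen in 29 runs) = 1 - (17/18)^29 = 0.809.
By linearity of expectation, E[distinct seen] = 18·(1 - (17/18)^29) = 14.569.

14.57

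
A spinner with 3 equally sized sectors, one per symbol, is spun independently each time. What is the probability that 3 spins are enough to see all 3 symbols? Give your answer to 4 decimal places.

0.2222

Let A_i be the event that symbol i is missing after 3 spins. By inclusion–exclusion on the A_i,
P(all seen) = Σ_{j=0}^{3} (-1)^j C(3,j)((3-j)/3)^3
= 1.00000 - 0.88889 + 0.11111 - 0.00000
= 0.22222.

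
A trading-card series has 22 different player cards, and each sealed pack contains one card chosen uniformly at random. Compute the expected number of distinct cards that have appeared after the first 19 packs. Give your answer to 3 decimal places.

12.910

For each card, P(seen in 19 packs) = 1 - (21/22)^19 = 0.5868.
By linearity of expectation, E[distinct seen] = 22·(1 - (21/22)^19) = 12.9101.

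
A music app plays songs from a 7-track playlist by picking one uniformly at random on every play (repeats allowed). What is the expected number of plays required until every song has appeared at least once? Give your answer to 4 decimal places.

After k distinct songs have appeared, the next play gives a new one with probability (7-k)/7, so the expected wait for the (k+1)-th is 7/(7-k).
E[T] = 7/7 + 7/6 + 7/5 + ... + 7/2 + 7/1 = 7·H_{7}.
H_{7} = 2.59286, so E[T] = 18.15000.

18.1500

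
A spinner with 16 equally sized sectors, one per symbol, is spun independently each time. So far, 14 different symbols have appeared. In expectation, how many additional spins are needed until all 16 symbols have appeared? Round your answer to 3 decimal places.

With k distinct symbols already seen, the next new one takes an expected 16/(16-k) spins.
Sum over k = 14,...,15: E = 16/2 + 16/1 = 24.0000.

24.000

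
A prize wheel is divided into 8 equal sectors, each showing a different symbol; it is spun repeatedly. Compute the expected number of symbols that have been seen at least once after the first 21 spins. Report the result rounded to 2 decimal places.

7.52

For each symbol, P(seen in 21 spins) = 1 - (7/8)^21 = 0.939.
By linearity of expectation, E[distinct seen] = 8·(1 - (7/8)^21) = 7.516.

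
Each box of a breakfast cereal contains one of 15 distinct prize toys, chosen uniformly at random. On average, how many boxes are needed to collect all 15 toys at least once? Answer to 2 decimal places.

After k distinct toys have appeared, the next box gives a new one with probability (15-k)/15, so the expected wait for the (k+1)-th is 15/(15-k).
E[T] = 15/15 + 15/14 + 15/13 + ... + 15/2 + 15/1 = 15·H_{15}.
H_{15} = 3.318, so E[T] = 49.773.

49.77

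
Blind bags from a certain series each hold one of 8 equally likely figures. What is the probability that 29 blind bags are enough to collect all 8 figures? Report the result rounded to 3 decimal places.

By inclusion–exclusion over which figures are missing,
P(all seen) = Σ_{j=0}^{8} (-1)^j C(8,j)((8-j)/8)^29
= 1.0000 - 0.1665 + 0.0067 - 0.0001 + 0.0000 - 0.0000 + 0.0000 - 0.0000 + 0.0000
= 0.8401.

0.840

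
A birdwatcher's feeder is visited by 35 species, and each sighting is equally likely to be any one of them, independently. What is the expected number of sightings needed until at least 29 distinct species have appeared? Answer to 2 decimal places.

59.39

Going from k to k+1 distinct takes a geometric number of sightings with mean 35/(35-k).
Sum over k = 0,...,28: E = 35/35 + 35/34 + 35/33 + ... + 35/8 + 35/7 = 59.387.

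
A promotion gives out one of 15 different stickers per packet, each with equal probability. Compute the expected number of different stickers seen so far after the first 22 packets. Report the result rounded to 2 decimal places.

11.71

For each sticker, P(seen in 22 packets) = 1 - (14/15)^22 = 0.781.
By linearity of expectation, E[distinct seen] = 15·(1 - (14/15)^22) = 11.712.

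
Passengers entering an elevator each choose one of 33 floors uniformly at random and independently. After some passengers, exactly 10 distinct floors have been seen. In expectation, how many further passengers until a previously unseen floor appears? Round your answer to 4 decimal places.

1.4348

Each passenger yields a new floor with probability (33-10)/33 = 23/33, so the wait is geometric with mean 33/23.
E = 33/23 = 1.43478.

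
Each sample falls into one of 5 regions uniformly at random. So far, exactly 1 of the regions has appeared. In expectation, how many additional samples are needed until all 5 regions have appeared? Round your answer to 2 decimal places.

10.42

The wait to go from k to k+1 distinct regions is geometric with mean 5/(5-k).
Sum over k = 1,...,4: E = 5/4 + 5/3 + 5/2 + 5/1 = 10.417.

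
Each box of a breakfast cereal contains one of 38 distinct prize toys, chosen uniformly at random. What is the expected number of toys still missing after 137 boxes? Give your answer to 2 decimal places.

0.98

For each toy, P(unseen after 137) = (37/38)^137 = 0.026.
By linearity of expectation, E[unseen] = 38·(37/38)^137 = 0.984.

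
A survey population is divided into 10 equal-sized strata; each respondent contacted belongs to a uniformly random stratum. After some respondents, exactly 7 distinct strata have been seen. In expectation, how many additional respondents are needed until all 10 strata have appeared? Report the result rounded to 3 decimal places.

18.333

With k distinct strata already seen, the next new one takes an expected 10/(10-k) respondents.
Sum over k = 7,...,9: E = 10/3 + 10/2 + 10/1 = 18.3333.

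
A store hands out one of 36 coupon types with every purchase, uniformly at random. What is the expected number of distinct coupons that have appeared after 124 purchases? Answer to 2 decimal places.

For each coupon, P(seen in 124 purchases) = 1 - (35/36)^124 = 0.970.
By linearity of expectation, E[distinct seen] = 36·(1 - (35/36)^124) = 34.905.

34.91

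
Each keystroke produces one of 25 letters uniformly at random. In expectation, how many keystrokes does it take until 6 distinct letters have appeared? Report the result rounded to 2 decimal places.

With k distinct letters already seen, the next new one arrives after an expected 25/(25-k) keystrokes.
Sum over k = 0,...,5: E = 25/25 + 25/24 + 25/23 + 25/22 + 25/21 + 25/20 = 6.705.

6.71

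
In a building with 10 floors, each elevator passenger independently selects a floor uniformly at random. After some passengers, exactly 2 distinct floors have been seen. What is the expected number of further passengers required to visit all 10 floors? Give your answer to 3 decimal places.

The wait to go from k to k+1 distinct floors is geometric with mean 10/(10-k).
Sum over k = 2,...,9: E = 10/8 + 10/7 + 10/6 + ... + 10/2 + 10/1 = 27.1786.

27.179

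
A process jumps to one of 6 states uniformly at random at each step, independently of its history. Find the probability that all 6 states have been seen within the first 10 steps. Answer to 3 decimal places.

By inclusion–exclusion over which states are missing,
P(all seen) = Σ_{j=0}^{6} (-1)^j C(6,j)((6-j)/6)^10
= 1.0000 - 0.9690 + 0.2601 - 0.0195 + 0.0003 - 0.0000 + 0.0000
= 0.2718.

0.272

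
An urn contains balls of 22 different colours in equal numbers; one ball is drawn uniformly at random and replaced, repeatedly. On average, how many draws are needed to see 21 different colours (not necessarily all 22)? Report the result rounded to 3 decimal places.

59.198

With k distinct colours already seen, the next new one arrives after an expected 22/(22-k) draws.
Sum over k = 0,...,20: E = 22/22 + 22/21 + 22/20 + ... + 22/3 + 22/2 = 59.1979.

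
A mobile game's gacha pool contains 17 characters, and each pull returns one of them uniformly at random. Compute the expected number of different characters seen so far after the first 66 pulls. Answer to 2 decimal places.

For each character, P(seen in 66 pulls) = 1 - (16/17)^66 = 0.982.
By linearity of expectation, E[distinct seen] = 17·(1 - (16/17)^66) = 16.689.

16.69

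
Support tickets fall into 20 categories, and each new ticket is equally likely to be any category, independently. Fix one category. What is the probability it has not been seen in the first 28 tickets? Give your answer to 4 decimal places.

0.2378

On each ticket the fixed category fails to appear with probability 19/20.
P(still missing after 28) = (19/20)^28 = 0.23783.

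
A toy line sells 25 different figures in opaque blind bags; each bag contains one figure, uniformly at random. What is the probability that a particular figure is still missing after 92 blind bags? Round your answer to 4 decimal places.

0.0234

On each blind bag the fixed figure fails to appear with probability 24/25.
P(still missing after 92) = (24/25)^92 = 0.02339.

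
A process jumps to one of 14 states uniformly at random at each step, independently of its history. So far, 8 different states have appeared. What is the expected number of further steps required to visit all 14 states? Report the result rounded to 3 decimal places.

34.300

From k distinct to k+1 distinct takes on average 14/(14-k) steps.
Sum over k = 8,...,13: E = 14/6 + 14/5 + 14/4 + 14/3 + 14/2 + 14/1 = 34.3000.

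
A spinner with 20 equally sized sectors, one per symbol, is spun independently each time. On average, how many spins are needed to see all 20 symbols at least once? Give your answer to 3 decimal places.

71.955

After k distinct symbols have appeared, the next spin gives a new one with probability (20-k)/20, so the expected wait for the (k+1)-th is 20/(20-k).
E[T] = 20/20 + 20/19 + 20/18 + ... + 20/2 + 20/1 = 20·H_{20}.
H_{20} = 3.5977, so E[T] = 71.9548.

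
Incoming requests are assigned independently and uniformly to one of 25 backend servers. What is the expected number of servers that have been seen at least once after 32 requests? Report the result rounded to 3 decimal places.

For each server, P(seen in 32 requests) = 1 - (24/25)^32 = 0.7292.
By linearity of expectation, E[distinct seen] = 25·(1 - (24/25)^32) = 18.2295.

18.230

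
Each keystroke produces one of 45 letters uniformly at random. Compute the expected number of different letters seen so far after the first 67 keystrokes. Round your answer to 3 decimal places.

For each letter, P(seen in 67 keystrokes) = 1 - (44/45)^67 = 0.7781.
By linearity of expectation, E[distinct seen] = 45·(1 - (44/45)^67) = 35.0160.

35.016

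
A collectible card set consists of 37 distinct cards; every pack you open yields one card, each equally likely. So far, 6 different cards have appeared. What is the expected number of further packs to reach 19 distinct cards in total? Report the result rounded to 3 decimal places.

The wait to go from k to k+1 distinct cards is geometric with mean 37/(37-k).
Sum over k = 6,...,18: E = 37/31 + 37/30 + 37/29 + ... + 37/20 + 37/19 = 19.6891.

19.689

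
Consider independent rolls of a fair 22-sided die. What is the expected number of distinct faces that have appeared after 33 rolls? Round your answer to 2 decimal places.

17.26

For each face, P(seen in 33 rolls) = 1 - (21/22)^33 = 0.785.
By linearity of expectation, E[distinct seen] = 22·(1 - (21/22)^33) = 17.261.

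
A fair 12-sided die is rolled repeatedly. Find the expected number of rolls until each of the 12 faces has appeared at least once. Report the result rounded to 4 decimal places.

Split into phases: going from k distinct to k+1 distinct takes on average 12/(12-k) rolls.
E[T] = 12/12 + 12/11 + 12/10 + ... + 12/2 + 12/1 = 12·H_{12}.
H_{12} = 3.10321, so E[T] = 37.23853.

37.2385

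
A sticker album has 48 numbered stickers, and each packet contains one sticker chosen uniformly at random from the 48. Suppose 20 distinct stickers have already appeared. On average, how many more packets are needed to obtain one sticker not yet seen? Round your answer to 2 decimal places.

1.71

Each packet yields a new sticker with probability (48-20)/48 = 28/48, so the wait is geometric with mean 48/28.
E = 48/28 = 1.714.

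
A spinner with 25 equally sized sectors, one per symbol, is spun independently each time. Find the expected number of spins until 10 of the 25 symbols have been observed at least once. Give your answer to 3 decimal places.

Going from k to k+1 distinct takes a geometric number of spins with mean 25/(25-k).
Sum over k = 0,...,9: E = 25/25 + 25/24 + 25/23 + ... + 25/17 + 25/16 = 12.4432.

12.443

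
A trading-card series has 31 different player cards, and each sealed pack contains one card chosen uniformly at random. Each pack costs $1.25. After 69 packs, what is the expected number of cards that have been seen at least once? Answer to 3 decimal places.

For each card, P(seen in 69 packs) = 1 - (30/31)^69 = 0.8959.
By linearity of expectation, E[distinct seen] = 31·(1 - (30/31)^69) = 27.7732.

27.773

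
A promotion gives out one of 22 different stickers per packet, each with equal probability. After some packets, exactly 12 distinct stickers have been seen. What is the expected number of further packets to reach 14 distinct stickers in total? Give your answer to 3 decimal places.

4.644

From k distinct to k+1 distinct takes on average 22/(22-k) packets.
Sum over k = 12,...,13: E = 22/10 + 22/9 = 4.6444.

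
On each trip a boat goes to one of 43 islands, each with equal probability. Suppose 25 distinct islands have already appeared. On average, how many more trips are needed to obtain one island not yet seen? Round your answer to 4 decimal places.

Each trip yields a new island with probability (43-25)/43 = 18/43, so the wait is geometric with mean 43/18.
E = 43/18 = 2.38889.

2.3889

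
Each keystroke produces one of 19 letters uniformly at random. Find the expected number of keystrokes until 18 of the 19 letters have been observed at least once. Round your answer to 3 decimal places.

48.407

With k distinct letters already seen, the next new one arrives after an expected 19/(19-k) keystrokes.
Sum over k = 0,...,17: E = 19/19 + 19/18 + 19/17 + ... + 19/3 + 19/2 = 48.4071.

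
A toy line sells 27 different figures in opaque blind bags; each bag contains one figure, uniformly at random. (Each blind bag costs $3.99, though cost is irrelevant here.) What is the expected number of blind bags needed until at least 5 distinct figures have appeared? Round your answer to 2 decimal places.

With k distinct figures already seen, the next new one arrives after an expected 27/(27-k) blind bags.
Sum over k = 0,...,4: E = 27/27 + 27/26 + 27/25 + 27/24 + 27/23 = 5.417.

5.42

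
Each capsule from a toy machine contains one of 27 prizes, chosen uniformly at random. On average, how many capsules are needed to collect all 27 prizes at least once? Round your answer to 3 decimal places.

105.069

The wait to go from k to k+1 distinct prizes is geometric with mean 27/(27-k).
E[T] = 27/27 + 27/26 + 27/25 + ... + 27/2 + 27/1 = 27·H_{27}.
H_{27} = 3.8915, so E[T] = 105.0693.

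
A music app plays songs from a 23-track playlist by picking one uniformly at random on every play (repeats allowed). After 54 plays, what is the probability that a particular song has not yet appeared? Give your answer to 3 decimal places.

0.091

On each play the fixed song fails to appear with probability 22/23.
P(still missing after 54) = (22/23)^54 = 0.0907.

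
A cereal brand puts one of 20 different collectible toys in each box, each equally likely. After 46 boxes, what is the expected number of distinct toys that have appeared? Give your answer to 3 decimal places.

18.111

For each toy, P(seen in 46 boxes) = 1 - (19/20)^46 = 0.9055.
By linearity of expectation, E[distinct seen] = 20·(1 - (19/20)^46) = 18.1106.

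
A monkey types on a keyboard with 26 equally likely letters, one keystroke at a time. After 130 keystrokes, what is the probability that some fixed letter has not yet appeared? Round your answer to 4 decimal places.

Each keystroke misses the fixed letter with probability (26-1)/26 = 25/26, independently.
P(still missing after 130) = (25/26)^130 = 0.00610.

0.0061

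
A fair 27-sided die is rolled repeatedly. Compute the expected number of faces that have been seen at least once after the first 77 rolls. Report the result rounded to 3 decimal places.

For each face, P(seen in 77 rolls) = 1 - (26/27)^77 = 0.9453.
By linearity of expectation, E[distinct seen] = 27·(1 - (26/27)^77) = 25.5233.

25.523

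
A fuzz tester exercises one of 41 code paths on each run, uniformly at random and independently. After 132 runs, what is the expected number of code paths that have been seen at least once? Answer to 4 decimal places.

For each code path, P(seen in 132 runs) = 1 - (40/41)^132 = 0.96159.
By linearity of expectation, E[distinct seen] = 41·(1 - (40/41)^132) = 39.42517.

39.4252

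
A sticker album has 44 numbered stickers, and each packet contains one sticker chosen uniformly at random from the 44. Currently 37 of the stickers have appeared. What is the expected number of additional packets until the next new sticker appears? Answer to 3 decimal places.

The number of packets until the next new sticker is geometric with success probability 7/44, so its mean is 44/7.
E = 44/7 = 6.2857.

6.286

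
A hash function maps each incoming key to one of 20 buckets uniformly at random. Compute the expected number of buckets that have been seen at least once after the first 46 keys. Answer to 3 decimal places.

18.111

For each bucket, P(seen in 46 keys) = 1 - (19/20)^46 = 0.9055.
By linearity of expectation, E[distinct seen] = 20·(1 - (19/20)^46) = 18.1106.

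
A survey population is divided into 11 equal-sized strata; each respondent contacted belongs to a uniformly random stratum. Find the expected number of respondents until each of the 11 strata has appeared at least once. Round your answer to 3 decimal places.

33.219

After k distinct strata have appeared, the next respondent gives a new one with probability (11-k)/11, so the expected wait for the (k+1)-th is 11/(11-k).
E[T] = 11/11 + 11/10 + 11/9 + ... + 11/2 + 11/1 = 11·H_{11}.
H_{11} = 3.0199, so E[T] = 33.2187.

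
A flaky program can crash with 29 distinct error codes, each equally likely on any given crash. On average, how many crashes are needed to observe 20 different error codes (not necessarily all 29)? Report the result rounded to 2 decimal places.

With k distinct error codes already seen, the next new one arrives after an expected 29/(29-k) crashes.
Sum over k = 0,...,19: E = 29/29 + 29/28 + 29/27 + ... + 29/11 + 29/10 = 32.848.

32.85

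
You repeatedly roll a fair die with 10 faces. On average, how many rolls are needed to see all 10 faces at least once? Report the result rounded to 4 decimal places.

Split into phases: going from k distinct to k+1 distinct takes on average 10/(10-k) rolls.
E[T] = 10/10 + 10/9 + 10/8 + ... + 10/2 + 10/1 = 10·H_{10}.
H_{10} = 2.92897, so E[T] = 29.28968.

29.2897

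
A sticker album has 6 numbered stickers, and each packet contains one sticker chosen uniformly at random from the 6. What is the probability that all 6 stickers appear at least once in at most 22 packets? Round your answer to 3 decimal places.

Let A_i be the event that sticker i is missing after 22 packets. By inclusion–exclusion on the A_i,
P(all seen) = Σ_{j=0}^{6} (-1)^j C(6,j)((6-j)/6)^22
= 1.0000 - 0.1087 + 0.0020 - 0.0000 + 0.0000 - 0.0000 + 0.0000
= 0.8933.

0.893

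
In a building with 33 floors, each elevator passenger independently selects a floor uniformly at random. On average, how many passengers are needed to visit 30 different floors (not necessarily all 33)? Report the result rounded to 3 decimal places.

74.430

With k distinct floors already seen, the next new one arrives after an expected 33/(33-k) passengers.
Sum over k = 0,...,29: E = 33/33 + 33/32 + 33/31 + ... + 33/5 + 33/4 = 74.4303.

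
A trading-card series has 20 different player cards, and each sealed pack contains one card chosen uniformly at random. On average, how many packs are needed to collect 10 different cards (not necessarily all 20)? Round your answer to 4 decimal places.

13.3754

With k distinct cards already seen, the next new one arrives after an expected 20/(20-k) packs.
Sum over k = 0,...,9: E = 20/20 + 20/19 + 20/18 + ... + 20/12 + 20/11 = 13.37543.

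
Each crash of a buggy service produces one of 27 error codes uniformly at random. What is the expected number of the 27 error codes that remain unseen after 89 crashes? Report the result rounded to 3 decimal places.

For each error code, P(unseen after 89) = (26/27)^89 = 0.0348.
By linearity of expectation, E[unseen] = 27·(26/27)^89 = 0.9389.

0.939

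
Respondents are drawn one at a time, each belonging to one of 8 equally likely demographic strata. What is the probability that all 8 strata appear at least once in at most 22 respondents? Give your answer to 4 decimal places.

Let A_i be the event that stratum i is missing after 22 respondents. By inclusion–exclusion on the A_i,
P(all seen) = Σ_{j=0}^{8} (-1)^j C(8,j)((8-j)/8)^22
= 1.00000 - 0.42390 + 0.04995 - 0.00181 + 0.00002 - 0.00000 + 0.00000 - 0.00000 + 0.00000
= 0.62425.

0.6243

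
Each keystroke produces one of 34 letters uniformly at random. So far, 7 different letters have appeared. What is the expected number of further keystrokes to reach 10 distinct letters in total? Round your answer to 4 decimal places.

3.9270

From k distinct to k+1 distinct takes on average 34/(34-k) keystrokes.
Sum over k = 7,...,9: E = 34/27 + 34/26 + 34/25 = 3.92695.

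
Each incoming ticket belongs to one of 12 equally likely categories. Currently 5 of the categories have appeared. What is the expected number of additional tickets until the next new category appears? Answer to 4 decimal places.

1.7143

Each ticket yields a new category with probability (12-5)/12 = 7/12, so the wait is geometric with mean 12/7.
E = 12/7 = 1.71429.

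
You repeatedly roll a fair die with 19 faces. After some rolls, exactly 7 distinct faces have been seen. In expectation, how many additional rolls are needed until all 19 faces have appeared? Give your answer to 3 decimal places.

With k distinct faces already seen, the next new one takes an expected 19/(19-k) rolls.
Sum over k = 7,...,18: E = 19/12 + 19/11 + 19/10 + ... + 19/2 + 19/1 = 58.9610.

58.961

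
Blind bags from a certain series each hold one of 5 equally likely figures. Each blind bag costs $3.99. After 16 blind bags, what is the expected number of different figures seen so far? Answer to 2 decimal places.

For each figure, P(seen in 16 blind bags) = 1 - (4/5)^16 = 0.972.
By linearity of expectation, E[distinct seen] = 5·(1 - (4/5)^16) = 4.859.

4.86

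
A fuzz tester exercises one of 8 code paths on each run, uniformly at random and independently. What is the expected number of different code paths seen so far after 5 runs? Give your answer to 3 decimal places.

3.897

For each code path, P(seen in 5 runs) = 1 - (7/8)^5 = 0.4871.
By linearity of expectation, E[distinct seen] = 8·(1 - (7/8)^5) = 3.8967.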